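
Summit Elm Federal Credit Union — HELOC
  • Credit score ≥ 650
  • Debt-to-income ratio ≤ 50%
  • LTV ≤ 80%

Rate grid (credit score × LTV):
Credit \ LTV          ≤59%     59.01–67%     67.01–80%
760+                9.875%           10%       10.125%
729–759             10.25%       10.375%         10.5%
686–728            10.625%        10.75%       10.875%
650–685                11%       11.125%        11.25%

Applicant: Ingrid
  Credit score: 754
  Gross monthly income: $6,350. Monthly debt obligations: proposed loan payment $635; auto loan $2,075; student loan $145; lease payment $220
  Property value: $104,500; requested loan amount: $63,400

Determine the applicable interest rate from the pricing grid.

10.375%

Credit score 754 ≥ 650; Total monthly debts = (635 + 2,075 + 145 + 220) = 3,075. DTI: 3,075 ÷ 6,350 = 48.4%, within the 50% cap
Loan-to-value = 63,400/104,500 = 60.7% — pass (80% max)
Row: 754 falls in 729–759. Column: 60.7% falls in 59.01–67%. Rate = 10.375%.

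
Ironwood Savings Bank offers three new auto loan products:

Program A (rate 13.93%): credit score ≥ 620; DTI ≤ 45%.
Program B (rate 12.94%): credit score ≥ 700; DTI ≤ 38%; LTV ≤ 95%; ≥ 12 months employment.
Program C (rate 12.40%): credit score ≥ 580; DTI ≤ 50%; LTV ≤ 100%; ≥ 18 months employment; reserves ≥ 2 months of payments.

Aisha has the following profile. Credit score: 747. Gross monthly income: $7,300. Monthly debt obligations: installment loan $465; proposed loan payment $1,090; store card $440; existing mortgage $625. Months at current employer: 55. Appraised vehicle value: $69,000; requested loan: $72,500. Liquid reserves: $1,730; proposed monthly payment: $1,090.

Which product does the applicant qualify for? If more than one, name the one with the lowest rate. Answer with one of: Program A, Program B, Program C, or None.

Program A

Total debts = (465 + 1,090 + 440 + 625) = 2,620; DTI = 2,620/7,300 = 35.9%.
LTV = 72,500/69,000 = 105.1%.
Reserves = 1,730/1,090 = 1.6 months.
Program A: score 747 ≥ 620; DTI 35.9% ≤ 45% → qualifies.
Program B: score 747 ≥ 700; DTI 35.9% ≤ 38%; LTV 105.1% > 95%; employment 55 ≥ 12 mo → does not qualify.
Program C: score 747 ≥ 580; DTI 35.9% ≤ 50%; LTV 105.1% > 100%; employment 55 ≥ 18 mo; reserves 1.6 < 2 mo → does not qualify.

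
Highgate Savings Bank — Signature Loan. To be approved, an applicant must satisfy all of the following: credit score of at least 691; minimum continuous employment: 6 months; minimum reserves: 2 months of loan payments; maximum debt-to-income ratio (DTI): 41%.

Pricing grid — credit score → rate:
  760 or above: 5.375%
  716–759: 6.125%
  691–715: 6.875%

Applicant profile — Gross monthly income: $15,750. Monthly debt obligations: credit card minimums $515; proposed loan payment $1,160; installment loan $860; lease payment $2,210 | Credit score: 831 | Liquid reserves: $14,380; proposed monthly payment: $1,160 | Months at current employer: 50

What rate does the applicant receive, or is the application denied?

Approved at 5.375%

Credit score 831 ≥ 691 (meets minimum)
Employment 50 ≥ 6 months
Total monthly debts = (515 + 1,160 + 860 + 2,210) = 4,745. DTI = 4,745/15,750 = 30.1% ≤ 41%
Liquid reserves cover 14,380/1,160 = 12.4 months — ≥ 2 required
All requirements met. Score 831 falls in the 760 or above tier → 5.375%.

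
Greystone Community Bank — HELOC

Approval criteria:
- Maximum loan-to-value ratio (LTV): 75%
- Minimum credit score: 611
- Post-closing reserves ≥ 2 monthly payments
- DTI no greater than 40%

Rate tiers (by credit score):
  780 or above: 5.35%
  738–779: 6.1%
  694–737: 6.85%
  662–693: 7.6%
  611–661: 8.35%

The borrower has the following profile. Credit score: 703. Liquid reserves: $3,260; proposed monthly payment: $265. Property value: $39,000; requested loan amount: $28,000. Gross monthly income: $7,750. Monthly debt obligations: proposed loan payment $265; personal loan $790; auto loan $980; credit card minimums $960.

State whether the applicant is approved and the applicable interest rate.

Credit score 703 ≥ 611 (meets minimum)
Liquid reserves cover 3,260/265 = 12.3 months — ≥ 2 required
Loan-to-value = 28,000/39,000 = 71.8% — pass (75% max)
Total monthly debts = (265 + 790 + 980 + 960) = 2,995. DTI = 2,995/7,750 = 38.6% ≤ 40%
All requirements met. Score 703 falls in the 694–737 tier → 6.85%.

Approved at 6.85%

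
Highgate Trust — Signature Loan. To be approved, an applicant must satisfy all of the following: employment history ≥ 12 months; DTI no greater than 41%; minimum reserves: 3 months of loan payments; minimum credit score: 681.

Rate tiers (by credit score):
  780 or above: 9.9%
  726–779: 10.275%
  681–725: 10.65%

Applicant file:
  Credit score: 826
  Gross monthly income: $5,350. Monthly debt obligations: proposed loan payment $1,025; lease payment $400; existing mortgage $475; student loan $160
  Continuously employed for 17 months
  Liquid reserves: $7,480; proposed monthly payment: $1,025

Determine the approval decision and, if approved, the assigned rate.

Approved at 9.9%

Credit score 826 ≥ 681 (meets minimum)
Employment 17 ≥ 12 months
Total monthly debts = (1,025 + 400 + 475 + 160) = 2,060. DTI: 2,060 ÷ 5,350 = 38.5%, within the 41% cap
Liquid reserves cover 7,480/1,025 = 7.3 months — ≥ 3 required
All requirements met. Score 826 falls in the 780 or above tier → 9.9%.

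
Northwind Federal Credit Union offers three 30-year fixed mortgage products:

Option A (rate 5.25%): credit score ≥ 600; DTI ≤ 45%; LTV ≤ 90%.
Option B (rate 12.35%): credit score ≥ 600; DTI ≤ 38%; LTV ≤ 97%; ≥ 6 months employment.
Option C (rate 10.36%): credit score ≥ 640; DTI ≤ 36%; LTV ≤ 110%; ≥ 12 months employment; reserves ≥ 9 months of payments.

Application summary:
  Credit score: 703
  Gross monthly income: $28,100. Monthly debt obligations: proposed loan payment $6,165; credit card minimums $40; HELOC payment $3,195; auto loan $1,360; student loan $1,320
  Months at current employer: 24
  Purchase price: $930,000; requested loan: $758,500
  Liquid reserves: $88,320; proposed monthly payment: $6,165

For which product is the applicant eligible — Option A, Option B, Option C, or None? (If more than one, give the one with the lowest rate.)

Option A

Total debts = (6,165 + 40 + 3,195 + 1,360 + 1,320) = 12,080; DTI = 12,080/28,100 = 43%.
LTV = 758,500/930,000 = 81.6%.
Reserves = 88,320/6,165 = 14.3 months.
Option A: score 703 ≥ 600; DTI 43% ≤ 45%; LTV 81.6% ≤ 90% → qualifies.
Option B: score 703 ≥ 600; DTI 43% > 38%; LTV 81.6% ≤ 97%; employment 24 ≥ 6 mo → does not qualify.
Option C: score 703 ≥ 640; DTI 43% > 36%; LTV 81.6% ≤ 110%; employment 24 ≥ 12 mo; reserves 14.3 ≥ 9 mo → does not qualify.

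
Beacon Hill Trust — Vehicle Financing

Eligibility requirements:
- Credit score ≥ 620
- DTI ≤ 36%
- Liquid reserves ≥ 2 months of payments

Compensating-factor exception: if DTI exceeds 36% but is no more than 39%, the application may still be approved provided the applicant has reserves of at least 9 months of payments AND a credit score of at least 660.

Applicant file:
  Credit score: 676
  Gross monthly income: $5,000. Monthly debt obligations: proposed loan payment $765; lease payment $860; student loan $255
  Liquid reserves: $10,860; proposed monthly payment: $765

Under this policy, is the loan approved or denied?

Credit score 676 ≥ 620 (meets base)
Total debts = (765 + 860 + 255) = 1,880. DTI: 1,880 ÷ 5,000 = 37.6%, over the 36% base limit.
Liquid reserves cover 10,860/765 = 14.2 months — ≥ 2 required
DTI 37.6% is within the 36%–39% exception band; checking compensating factors.
Override check — reserves: 14.2 mo (ok); score: 676 (ok).
Both compensating conditions met → exception applies.

Approved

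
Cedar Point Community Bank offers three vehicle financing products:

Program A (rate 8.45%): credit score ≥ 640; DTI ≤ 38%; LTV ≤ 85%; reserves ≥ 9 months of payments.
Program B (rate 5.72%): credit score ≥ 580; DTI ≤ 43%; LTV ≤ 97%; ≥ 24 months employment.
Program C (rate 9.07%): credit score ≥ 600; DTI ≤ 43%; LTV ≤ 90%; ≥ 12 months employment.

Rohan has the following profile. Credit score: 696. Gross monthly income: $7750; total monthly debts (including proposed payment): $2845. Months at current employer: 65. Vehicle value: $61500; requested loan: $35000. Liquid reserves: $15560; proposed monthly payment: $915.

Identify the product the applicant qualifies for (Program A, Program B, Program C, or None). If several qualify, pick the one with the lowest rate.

DTI = 2,845/7,750 = 36.7%.
LTV = 35,000/61,500 = 56.9%.
Reserves = 15,560/915 = 17.0 months.
Program A: score 696 ≥ 640; DTI 36.7% ≤ 38%; LTV 56.9% ≤ 85%; reserves 17.0 ≥ 9 mo → qualifies.
Program B: score 696 ≥ 580; DTI 36.7% ≤ 43%; LTV 56.9% ≤ 97%; employment 65 ≥ 24 mo → qualifies.
Program C: score 696 ≥ 600; DTI 36.7% ≤ 43%; LTV 56.9% ≤ 90%; employment 65 ≥ 12 mo → qualifies.
Qualifying: Program A, Program B, Program C. Lowest rate is 5.72% → Program B.

Program B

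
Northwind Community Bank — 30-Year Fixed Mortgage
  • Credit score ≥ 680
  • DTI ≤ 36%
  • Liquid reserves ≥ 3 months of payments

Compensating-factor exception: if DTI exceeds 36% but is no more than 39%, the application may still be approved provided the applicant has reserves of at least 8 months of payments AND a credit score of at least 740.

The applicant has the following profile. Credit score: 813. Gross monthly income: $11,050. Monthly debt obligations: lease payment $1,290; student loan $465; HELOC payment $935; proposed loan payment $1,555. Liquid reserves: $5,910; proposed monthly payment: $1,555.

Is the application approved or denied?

Denied

Credit score 813 ≥ 680 (meets base)
Total debts = (1,290 + 465 + 935 + 1,555) = 4,245. DTI: 4,245 ÷ 11,050 = 38.4%, over the 36% base limit.
Reserves: 5,910 ÷ 1,555 = 3.8 months (meets 3-month minimum)
DTI 38.4% is within the 36%–39% exception band; checking compensating factors.
Reserves 3.8 < 8 months; credit score 813 ≥ 740.
Override conditions not both satisfied; exception does not apply.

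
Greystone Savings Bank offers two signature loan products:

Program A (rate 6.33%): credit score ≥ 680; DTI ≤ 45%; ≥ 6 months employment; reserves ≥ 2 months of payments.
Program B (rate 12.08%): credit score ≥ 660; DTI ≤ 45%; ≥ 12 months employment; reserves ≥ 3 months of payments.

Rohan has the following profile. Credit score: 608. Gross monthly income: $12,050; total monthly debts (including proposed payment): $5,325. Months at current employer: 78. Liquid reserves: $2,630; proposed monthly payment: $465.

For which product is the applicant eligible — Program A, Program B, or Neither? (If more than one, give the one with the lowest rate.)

Neither

DTI = 5,325/12,050 = 44.2%.
Reserves = 2,630/465 = 5.7 months.
Program A: score 608 < 680; DTI 44.2% ≤ 45%; employment 78 ≥ 6 mo; reserves 5.7 ≥ 2 mo → does not qualify.
Program B: score 608 < 660; DTI 44.2% ≤ 45%; employment 78 ≥ 12 mo; reserves 5.7 ≥ 3 mo → does not qualify.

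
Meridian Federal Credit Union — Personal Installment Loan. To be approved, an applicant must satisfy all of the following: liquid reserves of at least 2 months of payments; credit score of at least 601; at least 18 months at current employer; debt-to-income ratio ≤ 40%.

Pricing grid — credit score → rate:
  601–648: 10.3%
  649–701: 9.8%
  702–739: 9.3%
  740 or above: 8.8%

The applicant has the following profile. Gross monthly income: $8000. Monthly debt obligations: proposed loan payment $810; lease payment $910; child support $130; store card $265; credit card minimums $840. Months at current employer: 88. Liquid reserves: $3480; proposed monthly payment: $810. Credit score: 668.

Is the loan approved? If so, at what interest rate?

Credit score 668 ≥ 601 (meets minimum)
Reserves: 3,480 ÷ 810 = 4.3 months (meets 2-month minimum)
Employment 88 ≥ 18 months
Total monthly debts = (810 + 910 + 130 + 265 + 840) = 2,955. Debt-to-income = 2,955/8,000 = 36.9% — meets 40% limit
All requirements met. Score 668 falls in the 649–701 tier → 9.8%.

Approved at 9.8%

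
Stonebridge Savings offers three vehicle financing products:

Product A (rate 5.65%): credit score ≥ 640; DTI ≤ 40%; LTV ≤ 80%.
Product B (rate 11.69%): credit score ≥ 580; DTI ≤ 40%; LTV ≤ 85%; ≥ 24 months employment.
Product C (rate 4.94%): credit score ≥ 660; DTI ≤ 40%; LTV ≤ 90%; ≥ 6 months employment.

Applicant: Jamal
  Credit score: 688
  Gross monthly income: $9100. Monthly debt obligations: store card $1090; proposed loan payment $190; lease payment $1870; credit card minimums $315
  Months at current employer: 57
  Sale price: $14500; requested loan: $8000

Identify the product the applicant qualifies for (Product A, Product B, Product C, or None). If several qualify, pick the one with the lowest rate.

Total debts = (1,090 + 190 + 1,870 + 315) = 3,465; DTI = 3,465/9,100 = 38.1%.
LTV = 8,000/14,500 = 55.2%.
Product A: score 688 ≥ 640; DTI 38.1% ≤ 40%; LTV 55.2% ≤ 80% → qualifies.
Product B: score 688 ≥ 580; DTI 38.1% ≤ 40%; LTV 55.2% ≤ 85%; employment 57 ≥ 24 mo → qualifies.
Product C: score 688 ≥ 660; DTI 38.1% ≤ 40%; LTV 55.2% ≤ 90%; employment 57 ≥ 6 mo → qualifies.
Qualifying: Product A, Product B, Product C. Lowest rate is 4.94% → Product C.

Product C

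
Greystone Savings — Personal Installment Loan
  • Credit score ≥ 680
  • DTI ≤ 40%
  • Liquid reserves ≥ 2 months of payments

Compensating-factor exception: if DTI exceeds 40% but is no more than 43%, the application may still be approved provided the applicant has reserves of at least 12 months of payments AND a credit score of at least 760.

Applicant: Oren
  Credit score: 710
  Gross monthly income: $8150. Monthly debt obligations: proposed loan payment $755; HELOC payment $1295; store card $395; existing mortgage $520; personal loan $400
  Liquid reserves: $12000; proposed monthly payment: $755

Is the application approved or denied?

Credit score 710 ≥ 680 (meets base)
Total debts = (755 + 1,295 + 395 + 520 + 400) = 3,365. DTI: 3,365 ÷ 8,150 = 41.3%, over the 40% base limit.
Reserves = 12,000/755 = 15.9 months ≥ 2
DTI 41.3% is within the 40%–43% exception band; checking compensating factors.
Reserves 15.9 ≥ 12 months; credit score 710 < 760.
Override conditions not both satisfied; exception does not apply.

Denied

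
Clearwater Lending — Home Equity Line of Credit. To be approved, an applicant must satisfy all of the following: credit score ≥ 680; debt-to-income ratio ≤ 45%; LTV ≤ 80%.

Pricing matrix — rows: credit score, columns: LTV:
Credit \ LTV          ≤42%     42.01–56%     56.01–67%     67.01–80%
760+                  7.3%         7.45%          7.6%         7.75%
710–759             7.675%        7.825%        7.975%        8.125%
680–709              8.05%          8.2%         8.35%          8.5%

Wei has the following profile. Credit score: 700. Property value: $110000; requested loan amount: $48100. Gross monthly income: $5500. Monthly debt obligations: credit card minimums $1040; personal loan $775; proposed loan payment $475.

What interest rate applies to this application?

8.2%

Credit score 700 ≥ 680; Total monthly debts = (1,040 + 775 + 475) = 2,290. DTI = 2,290/5,500 = 41.6% ≤ 45%
LTV: 48,100 ÷ 110,000 = 43.7%, within 80% cap
Score 700 is in the 680–709 band; LTV 43.7% is in the 42.01–56% band → 8.2%.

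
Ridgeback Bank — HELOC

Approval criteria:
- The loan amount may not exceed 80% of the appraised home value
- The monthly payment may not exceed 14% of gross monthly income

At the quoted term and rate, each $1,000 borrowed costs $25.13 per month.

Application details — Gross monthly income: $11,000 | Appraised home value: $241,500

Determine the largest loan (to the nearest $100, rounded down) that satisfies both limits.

Payment cap: 14% × $11,000 = $1,540/month.
At $25.13 per $1,000, that supports 1,540/25.13 × 1,000 ≈ $61,281 → $61,200.
LTV cap: 80% × $241,500 = $193,200 → $193,200.
Binding constraint: payment-to-income.

$61,200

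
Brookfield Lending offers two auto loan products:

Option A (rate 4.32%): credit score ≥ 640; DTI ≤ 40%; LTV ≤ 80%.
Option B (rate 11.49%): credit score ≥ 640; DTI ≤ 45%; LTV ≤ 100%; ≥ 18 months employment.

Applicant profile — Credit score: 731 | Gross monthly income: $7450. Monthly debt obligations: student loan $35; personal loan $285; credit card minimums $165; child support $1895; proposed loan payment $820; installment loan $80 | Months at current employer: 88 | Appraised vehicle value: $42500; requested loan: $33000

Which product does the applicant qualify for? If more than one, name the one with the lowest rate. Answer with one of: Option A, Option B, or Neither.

Total debts = (35 + 285 + 165 + 1,895 + 820 + 80) = 3,280; DTI = 3,280/7,450 = 44%.
LTV = 33,000/42,500 = 77.6%.
Option A: score 731 ≥ 640; DTI 44% > 40%; LTV 77.6% ≤ 80% → does not qualify.
Option B: score 731 ≥ 640; DTI 44% ≤ 45%; LTV 77.6% ≤ 100%; employment 88 ≥ 18 mo → qualifies.

Option B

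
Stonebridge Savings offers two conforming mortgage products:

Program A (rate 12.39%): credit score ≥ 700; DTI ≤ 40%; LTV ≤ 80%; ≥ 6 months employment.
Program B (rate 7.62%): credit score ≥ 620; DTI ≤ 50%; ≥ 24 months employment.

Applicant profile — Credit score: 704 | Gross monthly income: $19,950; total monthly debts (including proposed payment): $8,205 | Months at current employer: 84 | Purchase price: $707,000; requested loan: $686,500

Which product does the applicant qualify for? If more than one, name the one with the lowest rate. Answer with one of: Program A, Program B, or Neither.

Program B

DTI = 8,205/19,950 = 41.1%.
LTV = 686,500/707,000 = 97.1%.
Program A: score 704 ≥ 700; DTI 41.1% > 40%; LTV 97.1% > 80%; employment 84 ≥ 6 mo → does not qualify.
Program B: score 704 ≥ 620; DTI 41.1% ≤ 50%; employment 84 ≥ 24 mo → qualifies.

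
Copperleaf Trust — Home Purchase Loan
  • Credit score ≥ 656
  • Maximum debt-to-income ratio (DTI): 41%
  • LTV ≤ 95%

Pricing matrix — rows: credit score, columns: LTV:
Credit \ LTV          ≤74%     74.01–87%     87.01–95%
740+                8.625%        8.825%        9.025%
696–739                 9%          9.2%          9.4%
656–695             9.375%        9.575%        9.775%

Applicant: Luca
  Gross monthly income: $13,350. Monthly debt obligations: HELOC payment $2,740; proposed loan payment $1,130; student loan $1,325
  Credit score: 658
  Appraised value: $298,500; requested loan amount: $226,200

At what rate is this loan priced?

9.575%

Credit score 658 ≥ 656; Total monthly debts = (2,740 + 1,130 + 1,325) = 5,195. DTI: 5,195 ÷ 13,350 = 38.9%, within the 41% cap
LTV = 226,200/298,500 = 75.8% ≤ 95%
Row: 658 falls in 656–695. Column: 75.8% falls in 74.01–87%. Rate = 9.575%.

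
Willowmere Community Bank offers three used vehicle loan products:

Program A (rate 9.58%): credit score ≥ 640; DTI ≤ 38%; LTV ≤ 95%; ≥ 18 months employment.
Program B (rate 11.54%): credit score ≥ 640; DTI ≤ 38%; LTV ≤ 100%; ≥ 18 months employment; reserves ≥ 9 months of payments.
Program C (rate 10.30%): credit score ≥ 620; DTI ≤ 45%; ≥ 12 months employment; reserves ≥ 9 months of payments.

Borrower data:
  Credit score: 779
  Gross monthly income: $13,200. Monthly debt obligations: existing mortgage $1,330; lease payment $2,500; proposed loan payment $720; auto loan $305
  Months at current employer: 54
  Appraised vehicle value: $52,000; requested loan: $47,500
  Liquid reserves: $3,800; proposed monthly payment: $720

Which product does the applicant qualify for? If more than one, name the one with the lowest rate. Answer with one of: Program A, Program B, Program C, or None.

Total debts = (1,330 + 2,500 + 720 + 305) = 4,855; DTI = 4,855/13,200 = 36.8%.
LTV = 47,500/52,000 = 91.3%.
Reserves = 3,800/720 = 5.3 months.
Program A: score 779 ≥ 640; DTI 36.8% ≤ 38%; LTV 91.3% ≤ 95%; employment 54 ≥ 18 mo → qualifies.
Program B: score 779 ≥ 640; DTI 36.8% ≤ 38%; LTV 91.3% ≤ 100%; employment 54 ≥ 18 mo; reserves 5.3 < 9 mo → does not qualify.
Program C: score 779 ≥ 620; DTI 36.8% ≤ 45%; employment 54 ≥ 12 mo; reserves 5.3 < 9 mo → does not qualify.

Program A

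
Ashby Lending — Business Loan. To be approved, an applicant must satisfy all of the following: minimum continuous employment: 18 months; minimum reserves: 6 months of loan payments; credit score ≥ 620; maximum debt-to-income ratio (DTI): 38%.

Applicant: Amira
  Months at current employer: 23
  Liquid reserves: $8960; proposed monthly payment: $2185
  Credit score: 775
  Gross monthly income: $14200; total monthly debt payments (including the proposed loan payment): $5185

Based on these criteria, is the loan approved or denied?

Denied

Employment 23 ≥ 18 months
Reserves = 8,960/2,185 = 4.1 months < 6
Credit score 775 ≥ 620 (meets)
Debt-to-income = 5,185/14,200 = 36.5% — meets 38% limit
Fails on reserves.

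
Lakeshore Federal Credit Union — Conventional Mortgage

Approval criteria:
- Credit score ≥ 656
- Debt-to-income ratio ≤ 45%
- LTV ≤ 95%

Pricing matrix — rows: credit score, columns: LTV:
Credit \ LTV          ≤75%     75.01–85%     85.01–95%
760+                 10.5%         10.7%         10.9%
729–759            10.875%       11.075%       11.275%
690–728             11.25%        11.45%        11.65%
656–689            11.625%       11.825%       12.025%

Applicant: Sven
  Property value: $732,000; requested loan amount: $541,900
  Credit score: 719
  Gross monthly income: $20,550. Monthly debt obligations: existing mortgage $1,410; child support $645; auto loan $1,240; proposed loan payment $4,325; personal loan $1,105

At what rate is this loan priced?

11.25%

Credit score 719 ≥ 656; Total monthly debts = (1,410 + 645 + 1,240 + 4,325 + 1,105) = 8,725. Debt-to-income = 8,725/20,550 = 42.5% — meets 45% limit
LTV: 541,900 ÷ 732,000 = 74%, within 95% cap
Row: 719 falls in 690–728. Column: 74% falls in ≤75%. Rate = 11.25%.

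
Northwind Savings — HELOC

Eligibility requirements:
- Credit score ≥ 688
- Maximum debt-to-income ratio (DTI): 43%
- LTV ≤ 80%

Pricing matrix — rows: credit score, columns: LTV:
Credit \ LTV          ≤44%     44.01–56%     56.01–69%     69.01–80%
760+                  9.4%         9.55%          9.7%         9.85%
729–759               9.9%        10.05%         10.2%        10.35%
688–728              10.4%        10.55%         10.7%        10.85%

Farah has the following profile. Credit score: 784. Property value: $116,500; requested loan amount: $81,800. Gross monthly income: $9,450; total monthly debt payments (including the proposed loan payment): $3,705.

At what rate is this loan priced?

9.85%

Credit score 784 ≥ 688; DTI: 3,705 ÷ 9,450 = 39.2%, within the 43% cap
LTV = 81,800/116,500 = 70.2% ≤ 80%
Score 784 is in the 760+ band; LTV 70.2% is in the 69.01–80% band → 9.85%.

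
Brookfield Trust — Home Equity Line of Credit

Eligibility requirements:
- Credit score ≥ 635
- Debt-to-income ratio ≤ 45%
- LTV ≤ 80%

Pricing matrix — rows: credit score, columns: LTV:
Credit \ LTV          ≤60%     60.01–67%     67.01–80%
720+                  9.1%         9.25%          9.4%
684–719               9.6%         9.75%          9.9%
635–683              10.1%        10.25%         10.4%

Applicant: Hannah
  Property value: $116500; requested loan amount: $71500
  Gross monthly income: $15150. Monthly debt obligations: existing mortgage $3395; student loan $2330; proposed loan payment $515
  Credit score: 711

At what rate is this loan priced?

Credit score 711 ≥ 635; Total monthly debts = (3,395 + 2,330 + 515) = 6,240. DTI = 6,240/15,150 = 41.2% ≤ 45%
LTV = 71,500/116,500 = 61.4% ≤ 80%
Score 711 is in the 684–719 band; LTV 61.4% is in the 60.01–67% band → 9.75%.

9.75%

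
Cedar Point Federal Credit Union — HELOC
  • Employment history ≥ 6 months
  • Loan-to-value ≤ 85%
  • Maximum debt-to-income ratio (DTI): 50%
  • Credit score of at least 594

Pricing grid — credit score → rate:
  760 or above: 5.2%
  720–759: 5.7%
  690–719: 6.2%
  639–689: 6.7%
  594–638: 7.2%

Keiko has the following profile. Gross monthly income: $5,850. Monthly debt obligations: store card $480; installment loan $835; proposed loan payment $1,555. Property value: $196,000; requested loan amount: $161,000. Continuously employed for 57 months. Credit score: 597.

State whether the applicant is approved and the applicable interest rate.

Approved at 7.2%

Credit score 597 ≥ 594 (meets minimum)
LTV = 161,000/196,000 = 82.1% ≤ 85%
Employment 57 ≥ 6 months
Total monthly debts = (480 + 835 + 1,555) = 2,870. DTI: 2,870 ÷ 5,850 = 49.1%, within the 50% cap
All requirements met. Score 597 falls in the 594–638 tier → 7.2%.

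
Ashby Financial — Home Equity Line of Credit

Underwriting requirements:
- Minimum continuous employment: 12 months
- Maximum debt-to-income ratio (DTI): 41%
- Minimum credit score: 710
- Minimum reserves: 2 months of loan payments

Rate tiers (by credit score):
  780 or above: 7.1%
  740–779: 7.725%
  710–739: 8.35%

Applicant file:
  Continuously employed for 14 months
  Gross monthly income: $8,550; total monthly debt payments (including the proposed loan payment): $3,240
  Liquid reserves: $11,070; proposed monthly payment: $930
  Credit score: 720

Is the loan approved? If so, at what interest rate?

Credit score 720 ≥ 710 (meets minimum)
Debt-to-income = 3,240/8,550 = 37.9% — meets 41% limit
Employment 14 ≥ 12 months
Reserves: 11,070 ÷ 930 = 11.9 months (meets 2-month minimum)
All requirements met. Score 720 falls in the 710–739 tier → 8.35%.

Approved at 8.35%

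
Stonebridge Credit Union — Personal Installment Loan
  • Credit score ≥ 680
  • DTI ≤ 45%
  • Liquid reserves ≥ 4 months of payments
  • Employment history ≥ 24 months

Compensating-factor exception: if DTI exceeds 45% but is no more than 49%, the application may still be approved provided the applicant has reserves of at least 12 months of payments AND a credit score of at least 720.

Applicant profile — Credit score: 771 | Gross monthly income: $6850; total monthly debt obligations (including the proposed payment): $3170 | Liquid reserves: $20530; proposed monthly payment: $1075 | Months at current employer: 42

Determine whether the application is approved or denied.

Approved

Credit score 771 ≥ 680 (meets base)
DTI = 3,170/6,850 = 46.3% > 45% — standard DTI limit exceeded.
Reserves = 20,530/1,075 = 19.1 months ≥ 4
Employment 42 ≥ 24 months
DTI 46.3% is within the 45%–49% exception band; checking compensating factors.
Reserves 19.1 ≥ 12 months; credit score 771 ≥ 720.
Both compensating conditions met → exception applies.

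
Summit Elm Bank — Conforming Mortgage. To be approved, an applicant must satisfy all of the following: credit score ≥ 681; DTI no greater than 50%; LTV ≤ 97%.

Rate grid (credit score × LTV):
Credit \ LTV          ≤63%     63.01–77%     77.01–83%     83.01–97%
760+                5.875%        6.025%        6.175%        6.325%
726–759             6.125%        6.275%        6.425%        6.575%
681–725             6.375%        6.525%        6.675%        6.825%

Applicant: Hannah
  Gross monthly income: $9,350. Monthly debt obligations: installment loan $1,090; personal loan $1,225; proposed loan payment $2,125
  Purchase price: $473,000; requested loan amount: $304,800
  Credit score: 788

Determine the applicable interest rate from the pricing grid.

Credit score 788 ≥ 681; Total monthly debts = (1,090 + 1,225 + 2,125) = 4,440. Debt-to-income = 4,440/9,350 = 47.5% — meets 50% limit
Loan-to-value = 304,800/473,000 = 64.4% — pass (97% max)
Score 788 is in the 760+ band; LTV 64.4% is in the 63.01–77% band → 6.025%.

6.025%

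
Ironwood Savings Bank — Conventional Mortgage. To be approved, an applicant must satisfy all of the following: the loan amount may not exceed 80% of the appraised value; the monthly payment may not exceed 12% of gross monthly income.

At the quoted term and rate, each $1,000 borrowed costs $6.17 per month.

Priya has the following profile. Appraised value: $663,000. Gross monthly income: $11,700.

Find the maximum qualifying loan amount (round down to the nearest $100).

$227,500

Payment cap: 12% × $11,700 = $1,404/month.
At $6.17 per $1,000, that supports 1,404/6.17 × 1,000 ≈ $227,552 → $227,500.
LTV cap: 80% × $663,000 = $530,400 → $530,400.
Binding constraint: payment-to-income.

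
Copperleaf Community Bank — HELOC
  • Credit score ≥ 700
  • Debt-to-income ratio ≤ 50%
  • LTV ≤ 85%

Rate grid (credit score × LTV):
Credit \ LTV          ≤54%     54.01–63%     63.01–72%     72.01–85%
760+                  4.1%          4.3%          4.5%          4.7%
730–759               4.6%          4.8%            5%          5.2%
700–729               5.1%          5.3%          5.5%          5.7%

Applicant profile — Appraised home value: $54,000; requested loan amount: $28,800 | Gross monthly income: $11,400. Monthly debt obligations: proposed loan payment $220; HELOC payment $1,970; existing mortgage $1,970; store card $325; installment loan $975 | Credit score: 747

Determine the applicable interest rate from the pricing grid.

Credit score 747 ≥ 700; Total monthly debts = (220 + 1,970 + 1,970 + 325 + 975) = 5,460. DTI = 5,460/11,400 = 47.9% ≤ 50%
LTV = 28,800/54,000 = 53.3% ≤ 85%
Row: 747 falls in 730–759. Column: 53.3% falls in ≤54%. Rate = 4.6%.

4.6%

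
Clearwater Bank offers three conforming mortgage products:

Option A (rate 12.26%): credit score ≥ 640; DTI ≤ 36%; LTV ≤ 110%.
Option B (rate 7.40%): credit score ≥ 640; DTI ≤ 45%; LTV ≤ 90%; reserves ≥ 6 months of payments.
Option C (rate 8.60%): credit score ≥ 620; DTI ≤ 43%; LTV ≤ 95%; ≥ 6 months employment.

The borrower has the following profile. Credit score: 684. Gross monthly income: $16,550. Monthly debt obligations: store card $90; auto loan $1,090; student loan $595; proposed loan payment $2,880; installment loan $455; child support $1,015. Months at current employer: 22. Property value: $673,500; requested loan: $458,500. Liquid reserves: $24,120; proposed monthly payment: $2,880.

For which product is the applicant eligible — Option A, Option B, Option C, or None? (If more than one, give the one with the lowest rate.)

Option B

Total debts = (90 + 1,090 + 595 + 2,880 + 455 + 1,015) = 6,125; DTI = 6,125/16,550 = 37%.
LTV = 458,500/673,500 = 68.1%.
Reserves = 24,120/2,880 = 8.4 months.
Option A: score 684 ≥ 640; DTI 37% > 36%; LTV 68.1% ≤ 110% → does not qualify.
Option B: score 684 ≥ 640; DTI 37% ≤ 45%; LTV 68.1% ≤ 90%; reserves 8.4 ≥ 6 mo → qualifies.
Option C: score 684 ≥ 620; DTI 37% ≤ 43%; LTV 68.1% ≤ 95%; employment 22 ≥ 6 mo → qualifies.
Qualifying: Option B, Option C. Lowest rate is 7.40% → Option B.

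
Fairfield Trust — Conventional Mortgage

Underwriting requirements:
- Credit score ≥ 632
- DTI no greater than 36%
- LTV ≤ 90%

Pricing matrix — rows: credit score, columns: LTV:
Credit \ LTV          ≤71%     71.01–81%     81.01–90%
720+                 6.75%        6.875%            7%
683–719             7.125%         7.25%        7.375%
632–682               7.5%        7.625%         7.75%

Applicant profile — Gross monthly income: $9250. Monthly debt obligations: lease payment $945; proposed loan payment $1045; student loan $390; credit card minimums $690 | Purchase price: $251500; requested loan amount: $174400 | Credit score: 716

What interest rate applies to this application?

7.125%

Credit score 716 ≥ 632; Total monthly debts = (945 + 1,045 + 390 + 690) = 3,070. DTI = 3,070/9,250 = 33.2% ≤ 36%
LTV = 174,400/251,500 = 69.3% ≤ 90%
Credit 716 → row 683–719; LTV 69.3% → column ≤71%. Grid cell → 7.125%.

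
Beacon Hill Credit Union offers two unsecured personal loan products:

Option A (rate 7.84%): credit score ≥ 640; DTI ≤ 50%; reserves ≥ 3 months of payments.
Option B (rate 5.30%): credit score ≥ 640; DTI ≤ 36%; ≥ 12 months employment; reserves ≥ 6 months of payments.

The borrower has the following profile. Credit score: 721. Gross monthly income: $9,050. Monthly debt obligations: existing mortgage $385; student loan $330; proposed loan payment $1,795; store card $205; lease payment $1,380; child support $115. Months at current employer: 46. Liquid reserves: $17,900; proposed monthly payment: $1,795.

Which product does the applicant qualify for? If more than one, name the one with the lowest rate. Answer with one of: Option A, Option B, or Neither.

Total debts = (385 + 330 + 1,795 + 205 + 1,380 + 115) = 4,210; DTI = 4,210/9,050 = 46.5%.
Reserves = 17,900/1,795 = 10.0 months.
Option A: score 721 ≥ 640; DTI 46.5% ≤ 50%; reserves 10.0 ≥ 3 mo → qualifies.
Option B: score 721 ≥ 640; DTI 46.5% > 36%; employment 46 ≥ 12 mo; reserves 10.0 ≥ 6 mo → does not qualify.

Option A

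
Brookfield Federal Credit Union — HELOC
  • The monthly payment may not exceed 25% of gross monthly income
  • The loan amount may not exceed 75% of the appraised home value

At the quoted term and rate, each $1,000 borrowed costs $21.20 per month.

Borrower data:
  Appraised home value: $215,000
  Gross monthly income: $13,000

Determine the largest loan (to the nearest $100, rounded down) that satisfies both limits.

Payment cap: 25% × $13,000 = $3,250/month.
At $21.20 per $1,000, that supports 3,250/21.20 × 1,000 ≈ $153,301 → $153,300.
LTV cap: 75% × $215,000 = $161,250 → $161,200.
Binding constraint: payment-to-income.

$153,300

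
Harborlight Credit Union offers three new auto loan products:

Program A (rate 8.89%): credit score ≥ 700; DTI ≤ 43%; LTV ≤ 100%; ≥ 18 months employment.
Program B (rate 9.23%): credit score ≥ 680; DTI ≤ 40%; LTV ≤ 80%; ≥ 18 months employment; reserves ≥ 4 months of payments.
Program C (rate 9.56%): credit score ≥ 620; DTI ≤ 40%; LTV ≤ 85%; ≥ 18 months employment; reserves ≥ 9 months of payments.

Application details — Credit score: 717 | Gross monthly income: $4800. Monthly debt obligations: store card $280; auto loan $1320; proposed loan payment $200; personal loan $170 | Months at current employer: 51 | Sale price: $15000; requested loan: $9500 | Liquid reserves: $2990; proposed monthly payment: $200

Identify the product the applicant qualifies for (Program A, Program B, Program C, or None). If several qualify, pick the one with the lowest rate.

Program A

Total debts = (280 + 1,320 + 200 + 170) = 1,970; DTI = 1,970/4,800 = 41%.
LTV = 9,500/15,000 = 63.3%.
Reserves = 2,990/200 = 14.9 months.
Program A: score 717 ≥ 700; DTI 41% ≤ 43%; LTV 63.3% ≤ 100%; employment 51 ≥ 18 mo → qualifies.
Program B: score 717 ≥ 680; DTI 41% > 40%; LTV 63.3% ≤ 80%; employment 51 ≥ 18 mo; reserves 14.9 ≥ 4 mo → does not qualify.
Program C: score 717 ≥ 620; DTI 41% > 40%; LTV 63.3% ≤ 85%; employment 51 ≥ 18 mo; reserves 14.9 ≥ 9 mo → does not qualify.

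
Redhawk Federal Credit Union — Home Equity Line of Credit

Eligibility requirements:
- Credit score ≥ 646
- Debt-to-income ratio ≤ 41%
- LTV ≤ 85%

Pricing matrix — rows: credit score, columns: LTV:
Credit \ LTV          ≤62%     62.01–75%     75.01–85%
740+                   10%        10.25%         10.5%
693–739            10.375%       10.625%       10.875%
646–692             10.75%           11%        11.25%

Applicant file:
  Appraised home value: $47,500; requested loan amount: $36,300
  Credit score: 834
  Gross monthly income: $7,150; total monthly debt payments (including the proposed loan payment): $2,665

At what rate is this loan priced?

10.5%

Credit score 834 ≥ 646; Debt-to-income = 2,665/7,150 = 37.3% — meets 41% limit
LTV = 36,300/47,500 = 76.4% ≤ 85%
Score 834 is in the 740+ band; LTV 76.4% is in the 75.01–85% band → 10.5%.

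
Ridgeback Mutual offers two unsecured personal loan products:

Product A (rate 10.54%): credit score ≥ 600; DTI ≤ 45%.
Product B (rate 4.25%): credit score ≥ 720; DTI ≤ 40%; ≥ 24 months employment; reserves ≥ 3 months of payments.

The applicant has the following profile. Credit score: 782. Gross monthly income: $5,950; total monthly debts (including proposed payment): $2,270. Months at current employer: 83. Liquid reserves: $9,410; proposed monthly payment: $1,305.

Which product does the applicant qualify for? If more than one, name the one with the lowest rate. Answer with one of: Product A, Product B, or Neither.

DTI = 2,270/5,950 = 38.2%.
Reserves = 9,410/1,305 = 7.2 months.
Product A: score 782 ≥ 600; DTI 38.2% ≤ 45% → qualifies.
Product B: score 782 ≥ 720; DTI 38.2% ≤ 40%; employment 83 ≥ 24 mo; reserves 7.2 ≥ 3 mo → qualifies.
Qualifying: Product A, Product B. Lowest rate is 4.25% → Product B.

Product B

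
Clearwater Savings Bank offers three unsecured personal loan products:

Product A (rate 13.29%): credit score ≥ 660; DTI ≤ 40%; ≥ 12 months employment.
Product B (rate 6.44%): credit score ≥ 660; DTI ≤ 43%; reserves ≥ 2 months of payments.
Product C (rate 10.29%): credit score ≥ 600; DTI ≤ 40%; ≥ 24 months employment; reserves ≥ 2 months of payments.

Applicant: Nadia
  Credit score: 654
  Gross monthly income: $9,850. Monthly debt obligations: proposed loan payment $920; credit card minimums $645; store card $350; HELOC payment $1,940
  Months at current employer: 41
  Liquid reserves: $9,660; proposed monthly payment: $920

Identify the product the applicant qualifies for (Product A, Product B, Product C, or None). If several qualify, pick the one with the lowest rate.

Product C

Total debts = (920 + 645 + 350 + 1,940) = 3,855; DTI = 3,855/9,850 = 39.1%.
Reserves = 9,660/920 = 10.5 months.
Product A: score 654 < 660; DTI 39.1% ≤ 40%; employment 41 ≥ 12 mo → does not qualify.
Product B: score 654 < 660; DTI 39.1% ≤ 43%; reserves 10.5 ≥ 2 mo → does not qualify.
Product C: score 654 ≥ 600; DTI 39.1% ≤ 40%; employment 41 ≥ 24 mo; reserves 10.5 ≥ 2 mo → qualifies.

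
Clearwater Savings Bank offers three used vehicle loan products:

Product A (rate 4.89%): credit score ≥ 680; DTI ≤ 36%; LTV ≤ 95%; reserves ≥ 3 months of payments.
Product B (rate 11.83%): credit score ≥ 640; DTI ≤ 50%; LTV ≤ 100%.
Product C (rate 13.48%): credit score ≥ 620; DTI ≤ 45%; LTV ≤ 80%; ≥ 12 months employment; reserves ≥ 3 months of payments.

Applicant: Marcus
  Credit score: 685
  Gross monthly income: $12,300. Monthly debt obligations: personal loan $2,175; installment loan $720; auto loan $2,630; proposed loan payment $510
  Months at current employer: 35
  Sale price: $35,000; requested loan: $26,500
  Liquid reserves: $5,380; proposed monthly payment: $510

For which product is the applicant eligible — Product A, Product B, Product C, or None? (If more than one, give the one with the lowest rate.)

Total debts = (2,175 + 720 + 2,630 + 510) = 6,035; DTI = 6,035/12,300 = 49.1%.
LTV = 26,500/35,000 = 75.7%.
Reserves = 5,380/510 = 10.5 months.
Product A: score 685 ≥ 680; DTI 49.1% > 36%; LTV 75.7% ≤ 95%; reserves 10.5 ≥ 3 mo → does not qualify.
Product B: score 685 ≥ 640; DTI 49.1% ≤ 50%; LTV 75.7% ≤ 100% → qualifies.
Product C: score 685 ≥ 620; DTI 49.1% > 45%; LTV 75.7% ≤ 80%; employment 35 ≥ 12 mo; reserves 10.5 ≥ 3 mo → does not qualify.

Product B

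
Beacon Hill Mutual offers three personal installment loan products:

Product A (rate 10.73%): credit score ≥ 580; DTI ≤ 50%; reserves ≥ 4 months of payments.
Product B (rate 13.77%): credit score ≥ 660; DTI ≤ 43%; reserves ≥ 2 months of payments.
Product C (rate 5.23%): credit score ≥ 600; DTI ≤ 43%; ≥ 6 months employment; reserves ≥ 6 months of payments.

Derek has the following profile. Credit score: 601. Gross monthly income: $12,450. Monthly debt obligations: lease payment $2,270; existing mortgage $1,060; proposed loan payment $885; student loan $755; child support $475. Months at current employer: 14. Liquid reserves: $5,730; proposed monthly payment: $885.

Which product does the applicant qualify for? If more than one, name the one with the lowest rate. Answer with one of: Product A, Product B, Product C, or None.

Total debts = (2,270 + 1,060 + 885 + 755 + 475) = 5,445; DTI = 5,445/12,450 = 43.7%.
Reserves = 5,730/885 = 6.5 months.
Product A: score 601 ≥ 580; DTI 43.7% ≤ 50%; reserves 6.5 ≥ 4 mo → qualifies.
Product B: score 601 < 660; DTI 43.7% > 43%; reserves 6.5 ≥ 2 mo → does not qualify.
Product C: score 601 ≥ 600; DTI 43.7% > 43%; employment 14 ≥ 6 mo; reserves 6.5 ≥ 6 mo → does not qualify.

Product A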